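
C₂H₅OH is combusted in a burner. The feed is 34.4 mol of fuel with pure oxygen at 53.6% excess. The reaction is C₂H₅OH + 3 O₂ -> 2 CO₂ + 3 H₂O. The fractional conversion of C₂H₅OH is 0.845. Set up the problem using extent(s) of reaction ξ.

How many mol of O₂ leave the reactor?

Stoichiometric O₂ = 3 × 34.4 = 103.2 mol; O₂ fed = 103.2 × 1.536 = 158.5 mol.
Fuel reacted = 0.845 × 34.4 → ξ = 29.07 mol.
Outlet (n = n₀ + ν ξ):
  C₂H₅OH: 34.4 − 1(29.07) = 5.332
  O₂: 158.5 − 3(29.07) = 71.31
  CO₂: 0 + 2(29.07) = 58.14
  H₂O: 0 + 3(29.07) = 87.2

71.3 mol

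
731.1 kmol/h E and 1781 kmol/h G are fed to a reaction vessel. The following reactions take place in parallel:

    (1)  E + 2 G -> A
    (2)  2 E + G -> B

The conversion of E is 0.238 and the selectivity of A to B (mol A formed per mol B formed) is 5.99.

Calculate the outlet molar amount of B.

Conversion of E: E consumed = 0.238 × 731.1 = 174 kmol/h = 1ξ₁ + 2ξ₂.
Selectivity: 1ξ₁ / (1ξ₂) = 5.99 → ξ₁ = 5.99 ξ₂.
Substitute: (1·5.99 + 2) ξ₂ = 174 → ξ₂ = 21.78 kmol/h, ξ₁ = 130.4 kmol/h.
Outlet amounts (n = n₀ + Σ ν·ξ):
  E: 731.1 − 1(130.4) − 2(21.78) = 557.1
  G: 1781 − 2(130.4) − 1(21.78) = 1498
  A: 0 + 1(130.4) = 130.4
  B: 0 + 1(21.78) = 21.78

21.8 kmol/h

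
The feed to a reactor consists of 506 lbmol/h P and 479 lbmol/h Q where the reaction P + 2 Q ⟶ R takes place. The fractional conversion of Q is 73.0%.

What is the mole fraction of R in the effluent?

0.275

Q reacted = 0.73 × 479 = 349.7 lbmol/h; ν_Q = −2, so ξ = 349.7/2 = 174.8 lbmol/h.
Outlet amounts (n = n₀ + ν ξ):
  P: 506 − 1(174.8) = 331.2
  Q: 479 − 2(174.8) = 129.3
  R: 0 + 1(174.8) = 174.8
Total out = 635.3 lbmol/h; y_R = 174.8 / 635.3 = 0.2752.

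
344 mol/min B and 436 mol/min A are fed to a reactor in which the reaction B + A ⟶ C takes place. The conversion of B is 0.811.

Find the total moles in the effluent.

B reacted = 0.811 × 344 = 279 mol/min; ν_B = −1, so ξ = 279/1 = 279 mol/min.
Outlet amounts (n = n₀ + ν ξ):
  B: 344 − 1(279) = 65.02
  A: 436 − 1(279) = 157
  C: 0 + 1(279) = 279
Total out = 65.02 + 157 + 279 = 501 mol/min.

501 mol/min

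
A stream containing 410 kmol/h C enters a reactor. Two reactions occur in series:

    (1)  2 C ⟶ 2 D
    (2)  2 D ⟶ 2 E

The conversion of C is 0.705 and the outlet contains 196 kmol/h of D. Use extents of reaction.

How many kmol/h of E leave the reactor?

Conversion of C: C consumed = 2ξ₁ = 0.705 × 410 → ξ₁ = 144.5 kmol/h.
D balance: n_D = 0 + 2ξ₁ − 2ξ₂ = 196 → ξ₂ = (2·144.5 − 196)/2 = 46.53 kmol/h.
Outlet amounts (n = n₀ + Σ ν·ξ):
  C: 410 − 2(144.5) = 120.9
  D: 0 + 2(144.5) − 2(46.53) = 196
  E: 0 + 2(46.53) = 93.05

93.1 kmol/h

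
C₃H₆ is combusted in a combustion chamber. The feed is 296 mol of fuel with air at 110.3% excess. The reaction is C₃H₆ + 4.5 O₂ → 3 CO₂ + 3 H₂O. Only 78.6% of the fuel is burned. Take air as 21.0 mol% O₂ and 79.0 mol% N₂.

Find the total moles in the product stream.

13800 mol

Stoichiometric O₂ = 4.5 × 296 = 1332 mol; O₂ fed = 1332 × 2.103 = 2801 mol.
N₂ fed = 2801 × 79/21 = 10540 mol.
Fuel reacted = 0.786 × 296 → ξ = 232.7 mol.
Outlet (n = n₀ + ν ξ):
  C₃H₆: 296 − 1(232.7) = 63.34
  O₂: 2801 − 4.5(232.7) = 1754
  N₂: 10540 (inert)
  CO₂: 0 + 3(232.7) = 698
  H₂O: 0 + 3(232.7) = 698
Total out = 63.34 + 1754 + 10540 + 698 + 698 = 13750 mol.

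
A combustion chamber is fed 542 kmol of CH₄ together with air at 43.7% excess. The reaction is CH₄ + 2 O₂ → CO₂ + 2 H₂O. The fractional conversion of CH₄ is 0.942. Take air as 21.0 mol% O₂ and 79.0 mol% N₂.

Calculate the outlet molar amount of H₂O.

Stoichiometric O₂ = 2 × 542 = 1084 kmol; O₂ fed = 1084 × 1.437 = 1558 kmol.
N₂ fed = 1558 × 79/21 = 5860 kmol.
Fuel reacted = 0.942 × 542 → ξ = 510.6 kmol.
Outlet (n = n₀ + ν ξ):
  CH₄: 542 − 1(510.6) = 31.44
  O₂: 1558 − 2(510.6) = 536.6
  N₂: 5860 (inert)
  CO₂: 0 + 1(510.6) = 510.6
  H₂O: 0 + 2(510.6) = 1021

1020 kmol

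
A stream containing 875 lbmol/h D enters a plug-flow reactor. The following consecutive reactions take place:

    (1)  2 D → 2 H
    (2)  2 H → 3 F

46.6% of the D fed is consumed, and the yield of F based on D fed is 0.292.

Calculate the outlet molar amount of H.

Conversion of D: D consumed = 2ξ₁ = 0.466 × 875 → ξ₁ = 203.9 lbmol/h.
Yield of F: 3ξ₂ / 875 = 0.292 → ξ₂ = 85.17 lbmol/h.
Outlet amounts (n = n₀ + Σ ν·ξ):
  D: 875 − 2(203.9) = 467.2
  H: 0 + 2(203.9) − 2(85.17) = 237.4
  F: 0 + 3(85.17) = 255.5

237 lbmol/h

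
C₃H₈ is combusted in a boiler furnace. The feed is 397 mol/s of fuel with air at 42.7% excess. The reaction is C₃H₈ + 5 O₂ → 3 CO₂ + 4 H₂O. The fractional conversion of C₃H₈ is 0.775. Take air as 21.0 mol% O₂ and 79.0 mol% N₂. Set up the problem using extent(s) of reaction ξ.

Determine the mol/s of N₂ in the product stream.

Stoichiometric O₂ = 5 × 397 = 1985 mol/s; O₂ fed = 1985 × 1.427 = 2833 mol/s.
N₂ fed = 2833 × 79/21 = 10660 mol/s.
Fuel reacted = 0.775 × 397 → ξ = 307.7 mol/s.
Outlet (n = n₀ + ν ξ):
  C₃H₈: 397 − 1(307.7) = 89.32
  O₂: 2833 − 5(307.7) = 1294
  N₂: 10660 (inert)
  CO₂: 0 + 3(307.7) = 923
  H₂O: 0 + 4(307.7) = 1231

10700 mol/s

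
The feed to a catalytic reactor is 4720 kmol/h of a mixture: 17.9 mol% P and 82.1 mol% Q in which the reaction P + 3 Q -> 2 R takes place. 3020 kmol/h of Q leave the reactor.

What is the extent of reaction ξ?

ξ = 285 kmol/h

For Q: n = n₀ − 3ξ → 3020 = 3875 − 3ξ, giving ξ = 285 kmol/h.
Outlet amounts (n = n₀ + ν ξ):
  P: 844.9 − 1(285) = 559.8
  Q: 3875 − 3(285) = 3020
  R: 0 + 2(285) = 570.1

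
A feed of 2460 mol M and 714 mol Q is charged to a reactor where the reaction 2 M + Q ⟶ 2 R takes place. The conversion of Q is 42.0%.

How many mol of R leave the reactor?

Q reacted = 0.42 × 714 = 299.9 mol; ν_Q = −1, so ξ = 299.9/1 = 299.9 mol.
Outlet amounts (n = n₀ + ν ξ):
  M: 2460 − 2(299.9) = 1860
  Q: 714 − 1(299.9) = 414.1
  R: 0 + 2(299.9) = 599.8

600 mol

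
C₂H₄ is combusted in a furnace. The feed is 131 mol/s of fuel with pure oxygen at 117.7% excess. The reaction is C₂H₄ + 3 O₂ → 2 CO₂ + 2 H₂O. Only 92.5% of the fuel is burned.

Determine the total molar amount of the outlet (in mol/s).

Stoichiometric O₂ = 3 × 131 = 393 mol/s; O₂ fed = 393 × 2.177 = 855.6 mol/s.
Fuel reacted = 0.925 × 131 → ξ = 121.2 mol/s.
Outlet (n = n₀ + ν ξ):
  C₂H₄: 131 − 1(121.2) = 9.825
  O₂: 855.6 − 3(121.2) = 492
  CO₂: 0 + 2(121.2) = 242.4
  H₂O: 0 + 2(121.2) = 242.4
Total out = 9.825 + 492 + 242.4 + 242.4 = 986.6 mol/s.

987 mol/s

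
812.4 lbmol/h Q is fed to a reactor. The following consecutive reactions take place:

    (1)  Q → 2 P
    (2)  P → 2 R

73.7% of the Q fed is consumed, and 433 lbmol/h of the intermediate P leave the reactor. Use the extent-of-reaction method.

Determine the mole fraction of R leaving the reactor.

Conversion of Q: Q consumed = 1ξ₁ = 0.737 × 812.4 → ξ₁ = 598.7 lbmol/h.
P balance: n_P = 0 + 2ξ₁ − 1ξ₂ = 433 → ξ₂ = (2·598.7 − 433)/1 = 764.5 lbmol/h.
Outlet amounts (n = n₀ + Σ ν·ξ):
  Q: 812.4 − 1(598.7) = 213.7
  P: 0 + 2(598.7) − 1(764.5) = 433
  R: 0 + 2(764.5) = 1529
Total out = 2176 lbmol/h; y_R = 1529 / 2176 = 0.7028.

0.703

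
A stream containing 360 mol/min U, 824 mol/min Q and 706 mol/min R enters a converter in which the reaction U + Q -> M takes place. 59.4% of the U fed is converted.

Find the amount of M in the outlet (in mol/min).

214 mol/min

U reacted = 0.594 × 360 = 213.8 mol/min; ν_U = −1, so ξ = 213.8/1 = 213.8 mol/min.
Outlet amounts (n = n₀ + ν ξ):
  U: 360 − 1(213.8) = 146.2
  Q: 824 − 1(213.8) = 610.2
  M: 0 + 1(213.8) = 213.8
  R: 706 (inert)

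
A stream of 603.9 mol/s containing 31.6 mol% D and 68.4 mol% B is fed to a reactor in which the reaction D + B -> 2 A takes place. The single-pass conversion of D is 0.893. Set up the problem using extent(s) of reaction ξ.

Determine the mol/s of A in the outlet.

D reacted = 0.893 × 190.8 = 170.4 mol/s; ν_D = −1, so ξ = 170.4/1 = 170.4 mol/s.
Outlet amounts (n = n₀ + ν ξ):
  D: 190.8 − 1(170.4) = 20.42
  B: 413.1 − 1(170.4) = 242.7
  A: 0 + 2(170.4) = 340.8

341 mol/s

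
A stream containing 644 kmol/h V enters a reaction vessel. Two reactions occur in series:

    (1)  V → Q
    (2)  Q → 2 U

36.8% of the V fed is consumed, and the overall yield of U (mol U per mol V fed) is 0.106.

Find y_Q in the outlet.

0.299

Conversion of V: V consumed = 1ξ₁ = 0.368 × 644 → ξ₁ = 237 kmol/h.
Yield of U: 2ξ₂ / 644 = 0.106 → ξ₂ = 34.13 kmol/h.
Outlet amounts (n = n₀ + Σ ν·ξ):
  V: 644 − 1(237) = 407
  Q: 0 + 1(237) − 1(34.13) = 202.9
  U: 0 + 2(34.13) = 68.26
Total out = 678.1 kmol/h; y_Q = 202.9 / 678.1 = 0.2991.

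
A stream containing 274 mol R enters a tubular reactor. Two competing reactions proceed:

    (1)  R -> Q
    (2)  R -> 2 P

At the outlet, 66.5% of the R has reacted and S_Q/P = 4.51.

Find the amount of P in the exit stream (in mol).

Conversion of R: R consumed = 0.665 × 274 = 182.2 mol = 1ξ₁ + 1ξ₂.
Selectivity: 1ξ₁ / (2ξ₂) = 4.51 → ξ₁ = 9.02 ξ₂.
Substitute: (1·9.02 + 1) ξ₂ = 182.2 → ξ₂ = 18.18 mol, ξ₁ = 164 mol.
Outlet amounts (n = n₀ + Σ ν·ξ):
  R: 274 − 1(164) − 1(18.18) = 91.79
  Q: 0 + 1(164) = 164
  P: 0 + 2(18.18) = 36.37

36.4 mol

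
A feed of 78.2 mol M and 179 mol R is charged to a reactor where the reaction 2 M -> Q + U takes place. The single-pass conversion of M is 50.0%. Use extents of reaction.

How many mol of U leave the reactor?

M reacted = 0.5 × 78.2 = 39.1 mol; ν_M = −2, so ξ = 39.1/2 = 19.55 mol.
Outlet amounts (n = n₀ + ν ξ):
  M: 78.2 − 2(19.55) = 39.1
  Q: 0 + 1(19.55) = 19.55
  U: 0 + 1(19.55) = 19.55
  R: 179 (inert)

19.6 mol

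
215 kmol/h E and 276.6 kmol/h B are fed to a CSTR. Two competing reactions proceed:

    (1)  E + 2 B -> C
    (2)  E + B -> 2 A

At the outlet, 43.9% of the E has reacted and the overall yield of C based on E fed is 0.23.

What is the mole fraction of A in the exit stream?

Yield of C: 1ξ₁ / 215 = 0.23 → ξ₁ = 49.45 kmol/h.
Conversion of E: 1ξ₁ + 1ξ₂ = 0.439 × 215 = 94.39 → ξ₂ = 44.94 kmol/h.
Outlet amounts (n = n₀ + Σ ν·ξ):
  E: 215 − 1(49.45) − 1(44.94) = 120.6
  B: 276.6 − 2(49.45) − 1(44.94) = 132.8
  C: 0 + 1(49.45) = 49.45
  A: 0 + 2(44.94) = 89.87
Total out = 392.7 kmol/h; y_A = 89.87 / 392.7 = 0.2289.

0.229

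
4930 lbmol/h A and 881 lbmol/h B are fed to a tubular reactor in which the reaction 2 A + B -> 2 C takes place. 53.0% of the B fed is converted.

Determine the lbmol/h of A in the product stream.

B reacted = 0.53 × 881 = 466.9 lbmol/h; ν_B = −1, so ξ = 466.9/1 = 466.9 lbmol/h.
Outlet amounts (n = n₀ + ν ξ):
  A: 4930 − 2(466.9) = 3996
  B: 881 − 1(466.9) = 414.1
  C: 0 + 2(466.9) = 933.9

4000 lbmol/h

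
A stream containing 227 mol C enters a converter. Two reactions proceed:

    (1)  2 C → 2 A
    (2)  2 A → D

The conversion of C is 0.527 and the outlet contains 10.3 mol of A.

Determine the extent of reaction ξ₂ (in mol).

ξ₂ = 54.7 mol

Conversion of C: C consumed = 2ξ₁ = 0.527 × 227 → ξ₁ = 59.81 mol.
A balance: n_A = 0 + 2ξ₁ − 2ξ₂ = 10.3 → ξ₂ = (2·59.81 − 10.3)/2 = 54.66 mol.
Outlet amounts (n = n₀ + Σ ν·ξ):
  C: 227 − 2(59.81) = 107.4
  A: 0 + 2(59.81) − 2(54.66) = 10.3
  D: 0 + 1(54.66) = 54.66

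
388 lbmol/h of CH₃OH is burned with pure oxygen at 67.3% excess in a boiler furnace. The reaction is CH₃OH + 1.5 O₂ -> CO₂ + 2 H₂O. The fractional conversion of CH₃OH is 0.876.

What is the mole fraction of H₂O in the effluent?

Stoichiometric O₂ = 1.5 × 388 = 582 lbmol/h; O₂ fed = 582 × 1.673 = 973.7 lbmol/h.
Fuel reacted = 0.876 × 388 → ξ = 339.9 lbmol/h.
Outlet (n = n₀ + ν ξ):
  CH₃OH: 388 − 1(339.9) = 48.11
  O₂: 973.7 − 1.5(339.9) = 463.9
  CO₂: 0 + 1(339.9) = 339.9
  H₂O: 0 + 2(339.9) = 679.8
Total out = 1532 lbmol/h; y_H₂O = 679.8 / 1532 = 0.4438.

0.444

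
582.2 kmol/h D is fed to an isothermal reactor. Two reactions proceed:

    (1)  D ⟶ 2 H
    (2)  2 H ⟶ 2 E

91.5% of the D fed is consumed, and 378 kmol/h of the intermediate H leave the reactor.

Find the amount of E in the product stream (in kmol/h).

687 kmol/h

Conversion of D: D consumed = 1ξ₁ = 0.915 × 582.2 → ξ₁ = 532.7 kmol/h.
H balance: n_H = 0 + 2ξ₁ − 2ξ₂ = 378 → ξ₂ = (2·532.7 − 378)/2 = 343.7 kmol/h.
Outlet amounts (n = n₀ + Σ ν·ξ):
  D: 582.2 − 1(532.7) = 49.49
  H: 0 + 2(532.7) − 2(343.7) = 378
  E: 0 + 2(343.7) = 687.4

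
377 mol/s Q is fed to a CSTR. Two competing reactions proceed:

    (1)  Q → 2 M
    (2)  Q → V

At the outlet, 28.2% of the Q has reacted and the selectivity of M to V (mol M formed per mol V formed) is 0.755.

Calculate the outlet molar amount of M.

58.3 mol/s

Conversion of Q: Q consumed = 0.282 × 377 = 106.3 mol/s = 1ξ₁ + 1ξ₂.
Selectivity: 2ξ₁ / (1ξ₂) = 0.755 → ξ₁ = 0.3775 ξ₂.
Substitute: (1·0.3775 + 1) ξ₂ = 106.3 → ξ₂ = 77.18 mol/s, ξ₁ = 29.14 mol/s.
Outlet amounts (n = n₀ + Σ ν·ξ):
  Q: 377 − 1(29.14) − 1(77.18) = 270.7
  M: 0 + 2(29.14) = 58.27
  V: 0 + 1(77.18) = 77.18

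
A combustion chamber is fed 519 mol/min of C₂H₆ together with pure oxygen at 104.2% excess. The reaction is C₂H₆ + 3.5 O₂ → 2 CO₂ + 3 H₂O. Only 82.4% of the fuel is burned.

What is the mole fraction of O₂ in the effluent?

Stoichiometric O₂ = 3.5 × 519 = 1816 mol/min; O₂ fed = 1816 × 2.042 = 3709 mol/min.
Fuel reacted = 0.824 × 519 → ξ = 427.7 mol/min.
Outlet (n = n₀ + ν ξ):
  C₂H₆: 519 − 1(427.7) = 91.34
  O₂: 3709 − 3.5(427.7) = 2212
  CO₂: 0 + 2(427.7) = 855.3
  H₂O: 0 + 3(427.7) = 1283
Total out = 4442 mol/min; y_O₂ = 2212 / 4442 = 0.4981.

0.498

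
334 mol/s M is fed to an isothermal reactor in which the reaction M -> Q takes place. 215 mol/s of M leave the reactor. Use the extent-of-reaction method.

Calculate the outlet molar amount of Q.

For M: n = n₀ − 1ξ → 215 = 334 − 1ξ, giving ξ = 119 mol/s.
Outlet amounts (n = n₀ + ν ξ):
  M: 334 − 1(119) = 215
  Q: 0 + 1(119) = 119

119 mol/s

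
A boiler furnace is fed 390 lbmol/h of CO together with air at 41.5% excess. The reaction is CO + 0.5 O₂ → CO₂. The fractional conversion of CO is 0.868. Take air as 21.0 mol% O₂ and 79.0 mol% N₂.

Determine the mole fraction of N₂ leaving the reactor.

Stoichiometric O₂ = 0.5 × 390 = 195 lbmol/h; O₂ fed = 195 × 1.415 = 275.9 lbmol/h.
N₂ fed = 275.9 × 79/21 = 1038 lbmol/h.
Fuel reacted = 0.868 × 390 → ξ = 338.5 lbmol/h.
Outlet (n = n₀ + ν ξ):
  CO: 390 − 1(338.5) = 51.48
  O₂: 275.9 − 0.5(338.5) = 106.7
  N₂: 1038 (inert)
  CO₂: 0 + 1(338.5) = 338.5
Total out = 1535 lbmol/h; y_N₂ = 1038 / 1535 = 0.6764.

0.676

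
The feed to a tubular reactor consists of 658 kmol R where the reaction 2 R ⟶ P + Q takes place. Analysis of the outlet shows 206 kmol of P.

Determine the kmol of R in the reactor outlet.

246 kmol

For P: n = n₀ + 1ξ → 206 = 0 + 1ξ, giving ξ = 206 kmol.
Outlet amounts (n = n₀ + ν ξ):
  R: 658 − 2(206) = 246
  P: 0 + 1(206) = 206
  Q: 0 + 1(206) = 206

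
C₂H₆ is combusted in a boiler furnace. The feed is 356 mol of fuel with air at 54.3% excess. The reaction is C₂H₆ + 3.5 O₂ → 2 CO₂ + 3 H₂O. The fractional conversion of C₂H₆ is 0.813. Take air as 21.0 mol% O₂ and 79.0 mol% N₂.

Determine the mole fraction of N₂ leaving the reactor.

0.749

Stoichiometric O₂ = 3.5 × 356 = 1246 mol; O₂ fed = 1246 × 1.543 = 1923 mol.
N₂ fed = 1923 × 79/21 = 7233 mol.
Fuel reacted = 0.813 × 356 → ξ = 289.4 mol.
Outlet (n = n₀ + ν ξ):
  C₂H₆: 356 − 1(289.4) = 66.57
  O₂: 1923 − 3.5(289.4) = 909.6
  N₂: 7233 (inert)
  CO₂: 0 + 2(289.4) = 578.9
  H₂O: 0 + 3(289.4) = 868.3
Total out = 9656 mol; y_N₂ = 7233 / 9656 = 0.749.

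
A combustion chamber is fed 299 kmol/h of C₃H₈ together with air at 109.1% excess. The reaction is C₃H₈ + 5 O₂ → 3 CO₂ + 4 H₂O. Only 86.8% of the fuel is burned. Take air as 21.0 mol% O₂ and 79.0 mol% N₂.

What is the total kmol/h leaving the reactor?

Stoichiometric O₂ = 5 × 299 = 1495 kmol/h; O₂ fed = 1495 × 2.091 = 3126 kmol/h.
N₂ fed = 3126 × 79/21 = 11760 kmol/h.
Fuel reacted = 0.868 × 299 → ξ = 259.5 kmol/h.
Outlet (n = n₀ + ν ξ):
  C₃H₈: 299 − 1(259.5) = 39.47
  O₂: 3126 − 5(259.5) = 1828
  N₂: 11760 (inert)
  CO₂: 0 + 3(259.5) = 778.6
  H₂O: 0 + 4(259.5) = 1038
Total out = 39.47 + 1828 + 11760 + 778.6 + 1038 = 15440 kmol/h.

15400 kmol/h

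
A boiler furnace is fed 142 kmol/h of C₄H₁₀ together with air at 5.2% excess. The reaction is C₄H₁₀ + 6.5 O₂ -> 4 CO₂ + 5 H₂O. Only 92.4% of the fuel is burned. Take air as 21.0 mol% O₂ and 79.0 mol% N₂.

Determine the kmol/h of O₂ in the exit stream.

Stoichiometric O₂ = 6.5 × 142 = 923 kmol/h; O₂ fed = 923 × 1.052 = 971 kmol/h.
N₂ fed = 971 × 79/21 = 3653 kmol/h.
Fuel reacted = 0.924 × 142 → ξ = 131.2 kmol/h.
Outlet (n = n₀ + ν ξ):
  C₄H₁₀: 142 − 1(131.2) = 10.79
  O₂: 971 − 6.5(131.2) = 118.1
  N₂: 3653 (inert)
  CO₂: 0 + 4(131.2) = 524.8
  H₂O: 0 + 5(131.2) = 656

118 kmol/h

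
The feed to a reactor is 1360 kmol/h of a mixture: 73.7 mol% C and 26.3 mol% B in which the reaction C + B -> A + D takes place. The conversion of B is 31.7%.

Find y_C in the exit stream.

0.654

B reacted = 0.317 × 357.7 = 113.4 kmol/h; ν_B = −1, so ξ = 113.4/1 = 113.4 kmol/h.
Outlet amounts (n = n₀ + ν ξ):
  C: 1002 − 1(113.4) = 888.9
  B: 357.7 − 1(113.4) = 244.3
  A: 0 + 1(113.4) = 113.4
  D: 0 + 1(113.4) = 113.4
Total out = 1360 kmol/h; y_C = 888.9 / 1360 = 0.6536.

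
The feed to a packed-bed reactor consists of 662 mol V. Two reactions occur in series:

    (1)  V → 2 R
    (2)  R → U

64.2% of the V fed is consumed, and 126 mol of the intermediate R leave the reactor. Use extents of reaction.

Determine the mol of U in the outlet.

724 mol

Conversion of V: V consumed = 1ξ₁ = 0.642 × 662 → ξ₁ = 425 mol.
R balance: n_R = 0 + 2ξ₁ − 1ξ₂ = 126 → ξ₂ = (2·425 − 126)/1 = 724 mol.
Outlet amounts (n = n₀ + Σ ν·ξ):
  V: 662 − 1(425) = 237
  R: 0 + 2(425) − 1(724) = 126
  U: 0 + 1(724) = 724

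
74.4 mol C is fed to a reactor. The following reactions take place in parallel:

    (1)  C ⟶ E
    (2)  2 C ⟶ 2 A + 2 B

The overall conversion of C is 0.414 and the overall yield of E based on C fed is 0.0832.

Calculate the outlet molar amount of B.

Yield of E: 1ξ₁ / 74.4 = 0.0832 → ξ₁ = 6.19 mol.
Conversion of C: 1ξ₁ + 2ξ₂ = 0.414 × 74.4 = 30.8 → ξ₂ = 12.31 mol.
Outlet amounts (n = n₀ + Σ ν·ξ):
  C: 74.4 − 1(6.19) − 2(12.31) = 43.6
  E: 0 + 1(6.19) = 6.19
  A: 0 + 2(12.31) = 24.61
  B: 0 + 2(12.31) = 24.61

24.6 mol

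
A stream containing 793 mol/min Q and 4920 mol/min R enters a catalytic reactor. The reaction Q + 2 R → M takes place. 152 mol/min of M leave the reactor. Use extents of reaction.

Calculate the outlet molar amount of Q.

For M: n = n₀ + 1ξ → 152 = 0 + 1ξ, giving ξ = 152 mol/min.
Outlet amounts (n = n₀ + ν ξ):
  Q: 793 − 1(152) = 641
  R: 4920 − 2(152) = 4616
  M: 0 + 1(152) = 152

641 mol/min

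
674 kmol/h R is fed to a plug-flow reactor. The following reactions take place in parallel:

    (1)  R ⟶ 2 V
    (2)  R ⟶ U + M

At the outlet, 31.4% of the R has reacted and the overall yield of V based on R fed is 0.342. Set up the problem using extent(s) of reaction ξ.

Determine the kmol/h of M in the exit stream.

96.4 kmol/h

Yield of V: 2ξ₁ / 674 = 0.342 → ξ₁ = 115.3 kmol/h.
Conversion of R: 1ξ₁ + 1ξ₂ = 0.314 × 674 = 211.6 → ξ₂ = 96.38 kmol/h.
Outlet amounts (n = n₀ + Σ ν·ξ):
  R: 674 − 1(115.3) − 1(96.38) = 462.4
  V: 0 + 2(115.3) = 230.5
  U: 0 + 1(96.38) = 96.38
  M: 0 + 1(96.38) = 96.38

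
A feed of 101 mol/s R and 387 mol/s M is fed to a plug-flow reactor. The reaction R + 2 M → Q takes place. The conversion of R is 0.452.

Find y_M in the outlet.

R reacted = 0.452 × 101 = 45.65 mol/s; ν_R = −1, so ξ = 45.65/1 = 45.65 mol/s.
Outlet amounts (n = n₀ + ν ξ):
  R: 101 − 1(45.65) = 55.35
  M: 387 − 2(45.65) = 295.7
  Q: 0 + 1(45.65) = 45.65
Total out = 396.7 mol/s; y_M = 295.7 / 396.7 = 0.7454.

0.745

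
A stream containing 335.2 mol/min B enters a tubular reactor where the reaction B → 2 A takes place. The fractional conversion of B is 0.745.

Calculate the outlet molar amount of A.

B reacted = 0.745 × 335.2 = 249.7 mol/min; ν_B = −1, so ξ = 249.7/1 = 249.7 mol/min.
Outlet amounts (n = n₀ + ν ξ):
  B: 335.2 − 1(249.7) = 85.48
  A: 0 + 2(249.7) = 499.4

499 mol/min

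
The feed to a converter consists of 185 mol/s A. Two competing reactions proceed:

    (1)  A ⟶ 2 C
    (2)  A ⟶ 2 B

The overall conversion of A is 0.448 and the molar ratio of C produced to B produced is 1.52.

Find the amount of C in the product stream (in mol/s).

Conversion of A: A consumed = 0.448 × 185 = 82.88 mol/s = 1ξ₁ + 1ξ₂.
Selectivity: 2ξ₁ / (2ξ₂) = 1.52 → ξ₁ = 1.52 ξ₂.
Substitute: (1·1.52 + 1) ξ₂ = 82.88 → ξ₂ = 32.89 mol/s, ξ₁ = 49.99 mol/s.
Outlet amounts (n = n₀ + Σ ν·ξ):
  A: 185 − 1(49.99) − 1(32.89) = 102.1
  C: 0 + 2(49.99) = 99.98
  B: 0 + 2(32.89) = 65.78

100 mol/s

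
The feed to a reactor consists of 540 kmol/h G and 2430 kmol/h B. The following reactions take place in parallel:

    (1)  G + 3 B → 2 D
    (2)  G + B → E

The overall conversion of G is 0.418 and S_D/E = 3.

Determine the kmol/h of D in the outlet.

Conversion of G: G consumed = 0.418 × 540 = 225.7 kmol/h = 1ξ₁ + 1ξ₂.
Selectivity: 2ξ₁ / (1ξ₂) = 3 → ξ₁ = 1.5 ξ₂.
Substitute: (1·1.5 + 1) ξ₂ = 225.7 → ξ₂ = 90.29 kmol/h, ξ₁ = 135.4 kmol/h.
Outlet amounts (n = n₀ + Σ ν·ξ):
  G: 540 − 1(135.4) − 1(90.29) = 314.3
  B: 2430 − 3(135.4) − 1(90.29) = 1933
  D: 0 + 2(135.4) = 270.9
  E: 0 + 1(90.29) = 90.29

271 kmol/h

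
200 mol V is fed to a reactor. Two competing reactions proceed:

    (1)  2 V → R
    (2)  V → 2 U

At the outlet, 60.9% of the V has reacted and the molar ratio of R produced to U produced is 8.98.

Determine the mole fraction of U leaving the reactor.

Conversion of V: V consumed = 0.609 × 200 = 121.8 mol = 2ξ₁ + 1ξ₂.
Selectivity: 1ξ₁ / (2ξ₂) = 8.98 → ξ₁ = 17.96 ξ₂.
Substitute: (2·17.96 + 1) ξ₂ = 121.8 → ξ₂ = 3.299 mol, ξ₁ = 59.25 mol.
Outlet amounts (n = n₀ + Σ ν·ξ):
  V: 200 − 2(59.25) − 1(3.299) = 78.2
  R: 0 + 1(59.25) = 59.25
  U: 0 + 2(3.299) = 6.598
Total out = 144 mol; y_U = 6.598 / 144 = 0.0458.

0.0458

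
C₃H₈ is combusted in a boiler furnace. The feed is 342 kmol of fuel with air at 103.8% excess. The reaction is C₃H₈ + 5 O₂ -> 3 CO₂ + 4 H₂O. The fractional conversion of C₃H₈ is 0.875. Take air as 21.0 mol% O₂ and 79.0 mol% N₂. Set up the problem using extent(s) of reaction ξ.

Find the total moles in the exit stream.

17200 kmol

Stoichiometric O₂ = 5 × 342 = 1710 kmol; O₂ fed = 1710 × 2.038 = 3485 kmol.
N₂ fed = 3485 × 79/21 = 13110 kmol.
Fuel reacted = 0.875 × 342 → ξ = 299.2 kmol.
Outlet (n = n₀ + ν ξ):
  C₃H₈: 342 − 1(299.2) = 42.75
  O₂: 3485 − 5(299.2) = 1989
  N₂: 13110 (inert)
  CO₂: 0 + 3(299.2) = 897.8
  H₂O: 0 + 4(299.2) = 1197
Total out = 42.75 + 1989 + 13110 + 897.8 + 1197 = 17240 kmol.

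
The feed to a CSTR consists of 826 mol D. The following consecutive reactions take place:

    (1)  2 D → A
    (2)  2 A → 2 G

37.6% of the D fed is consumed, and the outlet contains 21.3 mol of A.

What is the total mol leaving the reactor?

Conversion of D: D consumed = 2ξ₁ = 0.376 × 826 → ξ₁ = 155.3 mol.
A balance: n_A = 0 + 1ξ₁ − 2ξ₂ = 21.3 → ξ₂ = (1·155.3 − 21.3)/2 = 66.99 mol.
Outlet amounts (n = n₀ + Σ ν·ξ):
  D: 826 − 2(155.3) = 515.4
  A: 0 + 1(155.3) − 2(66.99) = 21.3
  G: 0 + 2(66.99) = 134
Total out = 515.4 + 21.3 + 134 = 670.7 mol.

671 mol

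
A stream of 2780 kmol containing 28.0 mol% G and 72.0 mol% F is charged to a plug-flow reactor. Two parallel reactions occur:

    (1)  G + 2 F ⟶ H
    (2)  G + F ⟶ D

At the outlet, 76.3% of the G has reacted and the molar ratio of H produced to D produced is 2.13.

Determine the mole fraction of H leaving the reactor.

Conversion of G: G consumed = 0.763 × 778.4 = 593.9 kmol = 1ξ₁ + 1ξ₂.
Selectivity: 1ξ₁ / (1ξ₂) = 2.13 → ξ₁ = 2.13 ξ₂.
Substitute: (1·2.13 + 1) ξ₂ = 593.9 → ξ₂ = 189.8 kmol, ξ₁ = 404.2 kmol.
Outlet amounts (n = n₀ + Σ ν·ξ):
  G: 778.4 − 1(404.2) − 1(189.8) = 184.5
  F: 2002 − 2(404.2) − 1(189.8) = 1004
  H: 0 + 1(404.2) = 404.2
  D: 0 + 1(189.8) = 189.8
Total out = 1782 kmol; y_H = 404.2 / 1782 = 0.2268.

0.227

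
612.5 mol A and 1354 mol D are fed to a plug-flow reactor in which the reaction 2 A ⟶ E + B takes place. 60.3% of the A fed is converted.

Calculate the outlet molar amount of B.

A reacted = 0.603 × 612.5 = 369.3 mol; ν_A = −2, so ξ = 369.3/2 = 184.7 mol.
Outlet amounts (n = n₀ + ν ξ):
  A: 612.5 − 2(184.7) = 243.2
  E: 0 + 1(184.7) = 184.7
  B: 0 + 1(184.7) = 184.7
  D: 1354 (inert)

185 mol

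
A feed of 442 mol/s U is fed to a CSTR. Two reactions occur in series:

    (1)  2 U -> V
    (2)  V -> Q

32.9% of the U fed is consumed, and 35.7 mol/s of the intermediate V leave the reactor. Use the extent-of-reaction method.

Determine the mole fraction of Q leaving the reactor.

0.1

Conversion of U: U consumed = 2ξ₁ = 0.329 × 442 → ξ₁ = 72.71 mol/s.
V balance: n_V = 0 + 1ξ₁ − 1ξ₂ = 35.7 → ξ₂ = (1·72.71 − 35.7)/1 = 37.01 mol/s.
Outlet amounts (n = n₀ + Σ ν·ξ):
  U: 442 − 2(72.71) = 296.6
  V: 0 + 1(72.71) − 1(37.01) = 35.7
  Q: 0 + 1(37.01) = 37.01
Total out = 369.3 mol/s; y_Q = 37.01 / 369.3 = 0.1002.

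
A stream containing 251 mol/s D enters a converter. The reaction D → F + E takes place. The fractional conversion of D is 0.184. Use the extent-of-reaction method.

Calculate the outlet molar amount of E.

D reacted = 0.184 × 251 = 46.18 mol/s; ν_D = −1, so ξ = 46.18/1 = 46.18 mol/s.
Outlet amounts (n = n₀ + ν ξ):
  D: 251 − 1(46.18) = 204.8
  F: 0 + 1(46.18) = 46.18
  E: 0 + 1(46.18) = 46.18

46.2 mol/s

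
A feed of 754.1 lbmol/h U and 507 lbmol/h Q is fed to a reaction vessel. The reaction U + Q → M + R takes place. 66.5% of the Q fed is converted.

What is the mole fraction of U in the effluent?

Q reacted = 0.665 × 507 = 337.2 lbmol/h; ν_Q = −1, so ξ = 337.2/1 = 337.2 lbmol/h.
Outlet amounts (n = n₀ + ν ξ):
  U: 754.1 − 1(337.2) = 416.9
  Q: 507 − 1(337.2) = 169.8
  M: 0 + 1(337.2) = 337.2
  R: 0 + 1(337.2) = 337.2
Total out = 1261 lbmol/h; y_U = 416.9 / 1261 = 0.3306.

0.331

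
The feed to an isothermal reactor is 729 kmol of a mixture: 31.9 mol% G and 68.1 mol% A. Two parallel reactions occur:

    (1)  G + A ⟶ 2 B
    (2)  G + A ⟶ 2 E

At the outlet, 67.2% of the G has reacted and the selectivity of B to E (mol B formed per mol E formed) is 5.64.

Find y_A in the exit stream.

Conversion of G: G consumed = 0.672 × 232.6 = 156.3 kmol = 1ξ₁ + 1ξ₂.
Selectivity: 2ξ₁ / (2ξ₂) = 5.64 → ξ₁ = 5.64 ξ₂.
Substitute: (1·5.64 + 1) ξ₂ = 156.3 → ξ₂ = 23.54 kmol, ξ₁ = 132.7 kmol.
Outlet amounts (n = n₀ + Σ ν·ξ):
  G: 232.6 − 1(132.7) − 1(23.54) = 76.28
  A: 496.4 − 1(132.7) − 1(23.54) = 340.2
  B: 0 + 2(132.7) = 265.5
  E: 0 + 2(23.54) = 47.07
Total out = 729 kmol; y_A = 340.2 / 729 = 0.4666.

0.467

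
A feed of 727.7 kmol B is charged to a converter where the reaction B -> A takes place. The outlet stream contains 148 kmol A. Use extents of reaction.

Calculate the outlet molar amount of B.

580 kmol

For A: n = n₀ + 1ξ → 148 = 0 + 1ξ, giving ξ = 148 kmol.
Outlet amounts (n = n₀ + ν ξ):
  B: 727.7 − 1(148) = 579.7
  A: 0 + 1(148) = 148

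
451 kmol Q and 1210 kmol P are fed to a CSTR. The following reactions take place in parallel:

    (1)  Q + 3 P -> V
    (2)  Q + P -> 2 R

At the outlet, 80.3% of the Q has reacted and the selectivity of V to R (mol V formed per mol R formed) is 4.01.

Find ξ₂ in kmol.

ξ₂ = 40.2 kmol

Conversion of Q: Q consumed = 0.803 × 451 = 362.2 kmol = 1ξ₁ + 1ξ₂.
Selectivity: 1ξ₁ / (2ξ₂) = 4.01 → ξ₁ = 8.02 ξ₂.
Substitute: (1·8.02 + 1) ξ₂ = 362.2 → ξ₂ = 40.15 kmol, ξ₁ = 322 kmol.
Outlet amounts (n = n₀ + Σ ν·ξ):
  Q: 451 − 1(322) − 1(40.15) = 88.85
  P: 1210 − 3(322) − 1(40.15) = 203.8
  V: 0 + 1(322) = 322
  R: 0 + 2(40.15) = 80.3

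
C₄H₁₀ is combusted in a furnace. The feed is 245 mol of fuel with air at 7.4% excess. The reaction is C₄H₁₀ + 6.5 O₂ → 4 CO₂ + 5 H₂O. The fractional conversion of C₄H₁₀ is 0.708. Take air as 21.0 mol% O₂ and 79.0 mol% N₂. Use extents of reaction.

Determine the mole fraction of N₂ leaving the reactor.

Stoichiometric O₂ = 6.5 × 245 = 1592 mol; O₂ fed = 1592 × 1.074 = 1710 mol.
N₂ fed = 1710 × 79/21 = 6434 mol.
Fuel reacted = 0.708 × 245 → ξ = 173.5 mol.
Outlet (n = n₀ + ν ξ):
  C₄H₁₀: 245 − 1(173.5) = 71.54
  O₂: 1710 − 6.5(173.5) = 582.9
  N₂: 6434 (inert)
  CO₂: 0 + 4(173.5) = 693.8
  H₂O: 0 + 5(173.5) = 867.3
Total out = 8650 mol; y_N₂ = 6434 / 8650 = 0.7439.

0.744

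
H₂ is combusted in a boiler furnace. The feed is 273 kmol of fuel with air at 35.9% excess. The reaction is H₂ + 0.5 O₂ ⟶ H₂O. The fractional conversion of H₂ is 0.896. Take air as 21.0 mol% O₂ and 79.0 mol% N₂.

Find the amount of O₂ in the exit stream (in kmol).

Stoichiometric O₂ = 0.5 × 273 = 136.5 kmol; O₂ fed = 136.5 × 1.359 = 185.5 kmol.
N₂ fed = 185.5 × 79/21 = 697.8 kmol.
Fuel reacted = 0.896 × 273 → ξ = 244.6 kmol.
Outlet (n = n₀ + ν ξ):
  H₂: 273 − 1(244.6) = 28.39
  O₂: 185.5 − 0.5(244.6) = 63.2
  N₂: 697.8 (inert)
  H₂O: 0 + 1(244.6) = 244.6

63.2 kmol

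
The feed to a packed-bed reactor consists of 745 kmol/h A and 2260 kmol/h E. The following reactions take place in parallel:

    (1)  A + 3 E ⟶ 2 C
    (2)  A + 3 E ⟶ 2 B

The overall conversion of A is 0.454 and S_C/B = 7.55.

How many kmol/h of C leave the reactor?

597 kmol/h

Conversion of A: A consumed = 0.454 × 745 = 338.2 kmol/h = 1ξ₁ + 1ξ₂.
Selectivity: 2ξ₁ / (2ξ₂) = 7.55 → ξ₁ = 7.55 ξ₂.
Substitute: (1·7.55 + 1) ξ₂ = 338.2 → ξ₂ = 39.56 kmol/h, ξ₁ = 298.7 kmol/h.
Outlet amounts (n = n₀ + Σ ν·ξ):
  A: 745 − 1(298.7) − 1(39.56) = 406.8
  E: 2260 − 3(298.7) − 3(39.56) = 1245
  C: 0 + 2(298.7) = 597.3
  B: 0 + 2(39.56) = 79.12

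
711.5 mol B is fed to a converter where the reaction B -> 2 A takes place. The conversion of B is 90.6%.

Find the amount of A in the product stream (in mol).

1290 mol

B reacted = 0.906 × 711.5 = 644.6 mol; ν_B = −1, so ξ = 644.6/1 = 644.6 mol.
Outlet amounts (n = n₀ + ν ξ):
  B: 711.5 − 1(644.6) = 66.88
  A: 0 + 2(644.6) = 1289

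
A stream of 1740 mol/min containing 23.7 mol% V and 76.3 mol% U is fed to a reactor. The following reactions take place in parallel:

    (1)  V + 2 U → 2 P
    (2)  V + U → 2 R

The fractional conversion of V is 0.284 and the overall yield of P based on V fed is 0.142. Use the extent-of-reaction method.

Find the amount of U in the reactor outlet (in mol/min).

1180 mol/min

Yield of P: 2ξ₁ / 412.4 = 0.142 → ξ₁ = 29.28 mol/min.
Conversion of V: 1ξ₁ + 1ξ₂ = 0.284 × 412.4 = 117.1 → ξ₂ = 87.84 mol/min.
Outlet amounts (n = n₀ + Σ ν·ξ):
  V: 412.4 − 1(29.28) − 1(87.84) = 295.3
  U: 1328 − 2(29.28) − 1(87.84) = 1181
  P: 0 + 2(29.28) = 58.56
  R: 0 + 2(87.84) = 175.7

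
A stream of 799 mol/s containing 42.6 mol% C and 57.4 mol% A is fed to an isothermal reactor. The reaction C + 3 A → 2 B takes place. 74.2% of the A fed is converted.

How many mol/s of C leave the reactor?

A reacted = 0.742 × 458.6 = 340.3 mol/s; ν_A = −3, so ξ = 340.3/3 = 113.4 mol/s.
Outlet amounts (n = n₀ + ν ξ):
  C: 340.4 − 1(113.4) = 226.9
  A: 458.6 − 3(113.4) = 118.3
  B: 0 + 2(113.4) = 226.9

227 mol/s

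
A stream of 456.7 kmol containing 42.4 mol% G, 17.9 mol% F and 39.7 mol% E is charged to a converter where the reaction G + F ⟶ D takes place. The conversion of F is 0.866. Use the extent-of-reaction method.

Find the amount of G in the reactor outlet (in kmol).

123 kmol

F reacted = 0.866 × 81.75 = 70.79 kmol; ν_F = −1, so ξ = 70.79/1 = 70.79 kmol.
Outlet amounts (n = n₀ + ν ξ):
  G: 193.6 − 1(70.79) = 122.8
  F: 81.75 − 1(70.79) = 10.95
  D: 0 + 1(70.79) = 70.79
  E: 181.3 (inert)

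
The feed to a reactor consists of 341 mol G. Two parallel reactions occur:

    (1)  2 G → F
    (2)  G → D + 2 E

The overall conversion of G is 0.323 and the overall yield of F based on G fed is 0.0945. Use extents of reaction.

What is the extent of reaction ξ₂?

Yield of F: 1ξ₁ / 341 = 0.0945 → ξ₁ = 32.22 mol.
Conversion of G: 2ξ₁ + 1ξ₂ = 0.323 × 341 = 110.1 → ξ₂ = 45.69 mol.
Outlet amounts (n = n₀ + Σ ν·ξ):
  G: 341 − 2(32.22) − 1(45.69) = 230.9
  F: 0 + 1(32.22) = 32.22
  D: 0 + 1(45.69) = 45.69
  E: 0 + 2(45.69) = 91.39

ξ₂ = 45.7 mol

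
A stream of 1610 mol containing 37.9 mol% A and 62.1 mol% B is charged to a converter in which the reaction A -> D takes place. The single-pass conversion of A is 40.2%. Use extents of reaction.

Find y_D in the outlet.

0.152

A reacted = 0.402 × 610.2 = 245.3 mol; ν_A = −1, so ξ = 245.3/1 = 245.3 mol.
Outlet amounts (n = n₀ + ν ξ):
  A: 610.2 − 1(245.3) = 364.9
  D: 0 + 1(245.3) = 245.3
  B: 999.8 (inert)
Total out = 1610 mol; y_D = 245.3 / 1610 = 0.1524.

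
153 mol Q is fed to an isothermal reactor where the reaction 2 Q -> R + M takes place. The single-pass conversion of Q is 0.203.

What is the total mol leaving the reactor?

Q reacted = 0.203 × 153 = 31.06 mol; ν_Q = −2, so ξ = 31.06/2 = 15.53 mol.
Outlet amounts (n = n₀ + ν ξ):
  Q: 153 − 2(15.53) = 121.9
  R: 0 + 1(15.53) = 15.53
  M: 0 + 1(15.53) = 15.53
Total out = 121.9 + 15.53 + 15.53 = 153 mol.

153 mol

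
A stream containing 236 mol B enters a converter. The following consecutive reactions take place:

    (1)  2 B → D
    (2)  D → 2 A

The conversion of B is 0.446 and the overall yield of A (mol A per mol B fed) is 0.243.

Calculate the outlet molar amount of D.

Conversion of B: B consumed = 2ξ₁ = 0.446 × 236 → ξ₁ = 52.63 mol.
Yield of A: 2ξ₂ / 236 = 0.243 → ξ₂ = 28.67 mol.
Outlet amounts (n = n₀ + Σ ν·ξ):
  B: 236 − 2(52.63) = 130.7
  D: 0 + 1(52.63) − 1(28.67) = 23.95
  A: 0 + 2(28.67) = 57.35

24 mol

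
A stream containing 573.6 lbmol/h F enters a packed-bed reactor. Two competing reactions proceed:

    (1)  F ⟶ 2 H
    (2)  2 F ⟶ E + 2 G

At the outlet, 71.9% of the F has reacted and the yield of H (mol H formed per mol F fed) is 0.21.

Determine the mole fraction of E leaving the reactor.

0.217

Yield of H: 2ξ₁ / 573.6 = 0.21 → ξ₁ = 60.23 lbmol/h.
Conversion of F: 1ξ₁ + 2ξ₂ = 0.719 × 573.6 = 412.4 → ξ₂ = 176.1 lbmol/h.
Outlet amounts (n = n₀ + Σ ν·ξ):
  F: 573.6 − 1(60.23) − 2(176.1) = 161.2
  H: 0 + 2(60.23) = 120.5
  E: 0 + 1(176.1) = 176.1
  G: 0 + 2(176.1) = 352.2
Total out = 809.9 lbmol/h; y_E = 176.1 / 809.9 = 0.2174.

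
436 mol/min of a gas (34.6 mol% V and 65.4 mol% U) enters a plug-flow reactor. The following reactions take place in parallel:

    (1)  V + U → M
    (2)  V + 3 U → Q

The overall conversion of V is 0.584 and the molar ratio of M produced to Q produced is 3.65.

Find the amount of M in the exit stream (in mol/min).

69.2 mol/min

Conversion of V: V consumed = 0.584 × 150.9 = 88.1 mol/min = 1ξ₁ + 1ξ₂.
Selectivity: 1ξ₁ / (1ξ₂) = 3.65 → ξ₁ = 3.65 ξ₂.
Substitute: (1·3.65 + 1) ξ₂ = 88.1 → ξ₂ = 18.95 mol/min, ξ₁ = 69.15 mol/min.
Outlet amounts (n = n₀ + Σ ν·ξ):
  V: 150.9 − 1(69.15) − 1(18.95) = 62.76
  U: 285.1 − 1(69.15) − 3(18.95) = 159.2
  M: 0 + 1(69.15) = 69.15
  Q: 0 + 1(18.95) = 18.95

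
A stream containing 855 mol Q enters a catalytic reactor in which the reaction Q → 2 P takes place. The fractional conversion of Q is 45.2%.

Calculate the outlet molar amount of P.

773 mol

Q reacted = 0.452 × 855 = 386.5 mol; ν_Q = −1, so ξ = 386.5/1 = 386.5 mol.
Outlet amounts (n = n₀ + ν ξ):
  Q: 855 − 1(386.5) = 468.5
  P: 0 + 2(386.5) = 772.9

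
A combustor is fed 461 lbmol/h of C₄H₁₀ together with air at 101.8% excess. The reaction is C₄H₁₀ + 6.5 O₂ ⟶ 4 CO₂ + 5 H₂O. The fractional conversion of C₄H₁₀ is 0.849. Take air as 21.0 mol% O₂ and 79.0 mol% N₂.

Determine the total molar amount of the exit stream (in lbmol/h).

Stoichiometric O₂ = 6.5 × 461 = 2996 lbmol/h; O₂ fed = 2996 × 2.018 = 6047 lbmol/h.
N₂ fed = 6047 × 79/21 = 22750 lbmol/h.
Fuel reacted = 0.849 × 461 → ξ = 391.4 lbmol/h.
Outlet (n = n₀ + ν ξ):
  C₄H₁₀: 461 − 1(391.4) = 69.61
  O₂: 6047 − 6.5(391.4) = 3503
  N₂: 22750 (inert)
  CO₂: 0 + 4(391.4) = 1566
  H₂O: 0 + 5(391.4) = 1957
Total out = 69.61 + 3503 + 22750 + 1566 + 1957 = 29840 lbmol/h.

29800 lbmol/h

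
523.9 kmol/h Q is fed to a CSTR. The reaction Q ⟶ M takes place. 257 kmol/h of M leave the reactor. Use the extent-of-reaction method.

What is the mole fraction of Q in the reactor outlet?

0.509

For M: n = n₀ + 1ξ → 257 = 0 + 1ξ, giving ξ = 257 kmol/h.
Outlet amounts (n = n₀ + ν ξ):
  Q: 523.9 − 1(257) = 266.9
  M: 0 + 1(257) = 257
Total out = 523.9 kmol/h; y_Q = 266.9 / 523.9 = 0.5094.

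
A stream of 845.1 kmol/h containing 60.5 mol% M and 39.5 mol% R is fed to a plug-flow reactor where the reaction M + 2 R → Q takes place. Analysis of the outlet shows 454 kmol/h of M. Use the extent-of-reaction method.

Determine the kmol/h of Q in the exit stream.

For M: n = n₀ − 1ξ → 454 = 511.3 − 1ξ, giving ξ = 57.29 kmol/h.
Outlet amounts (n = n₀ + ν ξ):
  M: 511.3 − 1(57.29) = 454
  R: 333.8 − 2(57.29) = 219.2
  Q: 0 + 1(57.29) = 57.29

57.3 kmol/h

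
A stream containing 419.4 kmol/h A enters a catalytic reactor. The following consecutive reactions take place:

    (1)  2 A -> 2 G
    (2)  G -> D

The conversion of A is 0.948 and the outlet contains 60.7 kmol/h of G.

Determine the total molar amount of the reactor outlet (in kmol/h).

Conversion of A: A consumed = 2ξ₁ = 0.948 × 419.4 → ξ₁ = 198.8 kmol/h.
G balance: n_G = 0 + 2ξ₁ − 1ξ₂ = 60.7 → ξ₂ = (2·198.8 − 60.7)/1 = 336.9 kmol/h.
Outlet amounts (n = n₀ + Σ ν·ξ):
  A: 419.4 − 2(198.8) = 21.81
  G: 0 + 2(198.8) − 1(336.9) = 60.7
  D: 0 + 1(336.9) = 336.9
Total out = 21.81 + 60.7 + 336.9 = 419.4 kmol/h.

419 kmol/h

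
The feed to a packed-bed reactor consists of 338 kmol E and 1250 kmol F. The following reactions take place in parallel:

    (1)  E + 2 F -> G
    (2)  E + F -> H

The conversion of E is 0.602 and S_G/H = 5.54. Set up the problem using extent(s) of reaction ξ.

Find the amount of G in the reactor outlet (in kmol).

Conversion of E: E consumed = 0.602 × 338 = 203.5 kmol = 1ξ₁ + 1ξ₂.
Selectivity: 1ξ₁ / (1ξ₂) = 5.54 → ξ₁ = 5.54 ξ₂.
Substitute: (1·5.54 + 1) ξ₂ = 203.5 → ξ₂ = 31.11 kmol, ξ₁ = 172.4 kmol.
Outlet amounts (n = n₀ + Σ ν·ξ):
  E: 338 − 1(172.4) − 1(31.11) = 134.5
  F: 1250 − 2(172.4) − 1(31.11) = 874.2
  G: 0 + 1(172.4) = 172.4
  H: 0 + 1(31.11) = 31.11

172 kmol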